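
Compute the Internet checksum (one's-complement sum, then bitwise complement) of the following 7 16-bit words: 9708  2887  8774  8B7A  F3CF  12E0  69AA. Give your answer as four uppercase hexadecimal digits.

One's-complement addition (fold any carry out of bit 15 back into bit 0):
  0x9708 + 0x2887 = 0x0BF8F
  0xBF8F + 0x8774 = 0x14703 → wrap carry → 0x4704
  0x4704 + 0x8B7A = 0x0D27E
  0xD27E + 0xF3CF = 0x1C64D → wrap carry → 0xC64E
  0xC64E + 0x12E0 = 0x0D92E
  0xD92E + 0x69AA = 0x142D8 → wrap carry → 0x42D9
One's-complement sum = 0x42D9.
Checksum = ~0x42D9 & 0xFFFF = 0xBD26.

BD26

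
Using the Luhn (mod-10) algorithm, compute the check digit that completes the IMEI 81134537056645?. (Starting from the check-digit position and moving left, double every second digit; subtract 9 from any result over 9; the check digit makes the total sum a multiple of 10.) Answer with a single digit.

Partial digits right→left: 5 4 6 6 5 0 7 3 5 4 3 1 1 8
Double every second digit counting from the check-digit position (so the 1st, 3rd, 5th, ... of the partial from the right).
  doubled (with −9 where >9): 1 3 1 5 1 6 2 → sum 19
  kept as-is: 4 6 0 3 4 1 8 → sum 26
Total = 19 + 26 = 45.
Check digit = (10 − (45 mod 10)) mod 10 = 5.

5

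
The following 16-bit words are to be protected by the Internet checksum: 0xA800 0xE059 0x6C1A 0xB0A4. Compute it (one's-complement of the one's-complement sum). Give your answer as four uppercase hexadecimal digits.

5AE6

One's-complement addition (fold any carry out of bit 15 back into bit 0):
  0xA800 + 0xE059 = 0x18859 → wrap carry → 0x885A
  0x885A + 0x6C1A = 0x0F474
  0xF474 + 0xB0A4 = 0x1A518 → wrap carry → 0xA519
One's-complement sum = 0xA519.
Checksum = ~0xA519 & 0xFFFF = 0x5AE6.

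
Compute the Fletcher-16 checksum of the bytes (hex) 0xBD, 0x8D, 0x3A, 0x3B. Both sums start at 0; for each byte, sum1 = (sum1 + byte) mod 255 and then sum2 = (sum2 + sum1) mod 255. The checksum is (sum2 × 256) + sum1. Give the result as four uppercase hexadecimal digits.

Running sums (mod 255):
  after byte 0 (0xBD): sum1=189, sum2=189
  after byte 1 (0x8D): sum1=75, sum2=9
  after byte 2 (0x3A): sum1=133, sum2=142
  after byte 3 (0x3B): sum1=192, sum2=79
Checksum = sum2·256 + sum1 = 79·256 + 192 = 20416 = 0x4FC0.

4FC0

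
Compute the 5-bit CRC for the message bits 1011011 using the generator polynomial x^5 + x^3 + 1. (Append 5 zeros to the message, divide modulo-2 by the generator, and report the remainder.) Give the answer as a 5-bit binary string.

10011

Append 5 zeros: 101101100000. Divide by 101001 (XOR where the leading bit is 1):
  pos 0: 101101 XOR 101001 = 000100
  pos 3: 100100 XOR 101001 = 001101
  pos 5: 110100 XOR 101001 = 011101
  pos 6: 111010 XOR 101001 = 010011
Remainder (last 5 bits) = 10011. This is the CRC / FCS.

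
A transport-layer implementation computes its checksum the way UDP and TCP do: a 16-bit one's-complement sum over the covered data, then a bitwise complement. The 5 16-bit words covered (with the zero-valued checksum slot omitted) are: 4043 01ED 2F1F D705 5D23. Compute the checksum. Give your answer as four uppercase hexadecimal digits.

One's-complement addition (fold any carry out of bit 15 back into bit 0):
  0x4043 + 0x01ED = 0x04230
  0x4230 + 0x2F1F = 0x0714F
  0x714F + 0xD705 = 0x14854 → wrap carry → 0x4855
  0x4855 + 0x5D23 = 0x0A578
One's-complement sum = 0xA578.
Checksum = ~0xA578 & 0xFFFF = 0x5A87.

5A87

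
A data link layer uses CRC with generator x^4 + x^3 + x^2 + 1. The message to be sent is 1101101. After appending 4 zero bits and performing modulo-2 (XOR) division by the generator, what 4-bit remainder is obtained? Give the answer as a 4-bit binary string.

1110

Append 4 zeros: 11011010000. Divide by 11101 (XOR where the leading bit is 1):
  pos 0: 11011 XOR 11101 = 00110
  pos 2: 11001 XOR 11101 = 00100
  pos 4: 10000 XOR 11101 = 01101
  pos 5: 11010 XOR 11101 = 00111
Remainder (last 4 bits) = 1110. This is the CRC / FCS.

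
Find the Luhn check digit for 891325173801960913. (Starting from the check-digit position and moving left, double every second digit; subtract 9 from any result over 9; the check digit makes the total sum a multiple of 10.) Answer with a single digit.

7

Partial digits right→left: 3 1 9 0 6 9 1 0 8 3 7 1 5 2 3 1 9 8
Double every second digit counting from the check-digit position (so the 1st, 3rd, 5th, ... of the partial from the right).
  doubled (with −9 where >9): 6 9 3 2 7 5 1 6 9 → sum 48
  kept as-is: 1 0 9 0 3 1 2 1 8 → sum 25
Total = 48 + 25 = 73.
Check digit = (10 − (73 mod 10)) mod 10 = 7.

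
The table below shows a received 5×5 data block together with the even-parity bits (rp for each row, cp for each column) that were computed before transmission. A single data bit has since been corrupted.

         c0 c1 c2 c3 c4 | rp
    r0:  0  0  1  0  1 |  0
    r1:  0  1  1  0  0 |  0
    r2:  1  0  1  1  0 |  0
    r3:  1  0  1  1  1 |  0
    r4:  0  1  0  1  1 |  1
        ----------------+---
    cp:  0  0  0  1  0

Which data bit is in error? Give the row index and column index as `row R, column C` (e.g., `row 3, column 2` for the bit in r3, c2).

Recompute each row's even parity and compare to rp:
  r0: data parity 0, sent rp 0 → ok
  r1: data parity 0, sent rp 0 → ok
  r2: data parity 1, sent rp 0 → mismatch
  r3: data parity 0, sent rp 0 → ok
  r4: data parity 1, sent rp 1 → ok
Recompute each column's even parity and compare to cp:
  c0: data parity 0, sent cp 0 → ok
  c1: data parity 0, sent cp 0 → ok
  c2: data parity 0, sent cp 0 → ok
  c3: data parity 1, sent cp 1 → ok
  c4: data parity 1, sent cp 0 → mismatch
Exactly one row (r2) and one column (c4) fail → the flipped bit is at their intersection.

row 2, column 4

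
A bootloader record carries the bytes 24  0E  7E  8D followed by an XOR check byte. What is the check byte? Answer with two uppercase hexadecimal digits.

D9

XOR the bytes together:
  start with 0x24
  0x24 ⊕ 0x0E = 0x2A
  0x2A ⊕ 0x7E = 0x54
  0x54 ⊕ 0x8D = 0xD9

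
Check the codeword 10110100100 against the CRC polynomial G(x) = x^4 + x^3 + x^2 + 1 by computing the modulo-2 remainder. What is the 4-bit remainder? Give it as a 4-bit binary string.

Modulo-2 division of 10110100100 by 11101:
  pos 0: 10110 XOR 11101 = 01011
  pos 1: 10111 XOR 11101 = 01010
  pos 2: 10100 XOR 11101 = 01001
  pos 3: 10010 XOR 11101 = 01111
  pos 4: 11111 XOR 11101 = 00010
Remainder = 1000 (nonzero — an error is detected).

1000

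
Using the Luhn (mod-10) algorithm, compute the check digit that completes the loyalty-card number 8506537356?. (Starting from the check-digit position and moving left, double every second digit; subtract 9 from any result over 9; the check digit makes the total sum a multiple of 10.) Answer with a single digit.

Partial digits right→left: 6 5 3 7 3 5 6 0 5 8
Double every second digit counting from the check-digit position (so the 1st, 3rd, 5th, ... of the partial from the right).
  doubled (with −9 where >9): 3 6 6 3 1 → sum 19
  kept as-is: 5 7 5 0 8 → sum 25
Total = 19 + 25 = 44.
Check digit = (10 − (44 mod 10)) mod 10 = 6.

6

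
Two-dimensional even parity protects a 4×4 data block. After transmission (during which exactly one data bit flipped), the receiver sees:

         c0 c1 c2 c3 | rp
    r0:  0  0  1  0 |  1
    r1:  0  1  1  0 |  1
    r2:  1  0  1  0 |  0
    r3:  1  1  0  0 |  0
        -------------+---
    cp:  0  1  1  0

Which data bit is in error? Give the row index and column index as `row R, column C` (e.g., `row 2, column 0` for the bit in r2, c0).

Recompute each row's even parity and compare to rp:
  r0: data parity 1, sent rp 1 → ok
  r1: data parity 0, sent rp 1 → mismatch
  r2: data parity 0, sent rp 0 → ok
  r3: data parity 0, sent rp 0 → ok
Recompute each column's even parity and compare to cp:
  c0: data parity 0, sent cp 0 → ok
  c1: data parity 0, sent cp 1 → mismatch
  c2: data parity 1, sent cp 1 → ok
  c3: data parity 0, sent cp 0 → ok
Exactly one row (r1) and one column (c1) fail → the flipped bit is at their intersection.

row 1, column 1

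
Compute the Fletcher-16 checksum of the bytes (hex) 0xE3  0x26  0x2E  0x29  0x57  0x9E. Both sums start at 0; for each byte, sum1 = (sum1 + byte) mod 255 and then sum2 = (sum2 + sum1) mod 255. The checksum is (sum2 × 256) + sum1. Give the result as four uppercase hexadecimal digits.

9757

Running sums (mod 255):
  after byte 0 (0xE3): sum1=227, sum2=227
  after byte 1 (0x26): sum1=10, sum2=237
  after byte 2 (0x2E): sum1=56, sum2=38
  after byte 3 (0x29): sum1=97, sum2=135
  after byte 4 (0x57): sum1=184, sum2=64
  after byte 5 (0x9E): sum1=87, sum2=151
Checksum = sum2·256 + sum1 = 151·256 + 87 = 38743 = 0x9757.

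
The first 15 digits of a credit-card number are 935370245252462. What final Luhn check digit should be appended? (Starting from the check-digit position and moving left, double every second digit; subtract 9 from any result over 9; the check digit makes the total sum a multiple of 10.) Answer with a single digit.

7

Partial digits right→left: 2 6 4 2 5 2 5 4 2 0 7 3 5 3 9
Double every second digit counting from the check-digit position (so the 1st, 3rd, 5th, ... of the partial from the right).
  doubled (with −9 where >9): 4 8 1 1 4 5 1 9 → sum 33
  kept as-is: 6 2 2 4 0 3 3 → sum 20
Total = 33 + 20 = 53.
Check digit = (10 − (53 mod 10)) mod 10 = 7.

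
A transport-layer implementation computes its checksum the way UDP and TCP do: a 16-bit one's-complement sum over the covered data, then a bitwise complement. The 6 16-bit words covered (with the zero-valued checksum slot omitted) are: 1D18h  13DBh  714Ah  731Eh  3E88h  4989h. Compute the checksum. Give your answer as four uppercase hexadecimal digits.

One's-complement addition (fold any carry out of bit 15 back into bit 0):
  0x1D18 + 0x13DB = 0x030F3
  0x30F3 + 0x714A = 0x0A23D
  0xA23D + 0x731E = 0x1155B → wrap carry → 0x155C
  0x155C + 0x3E88 = 0x053E4
  0x53E4 + 0x4989 = 0x09D6D
One's-complement sum = 0x9D6D.
Checksum = ~0x9D6D & 0xFFFF = 0x6292.

6292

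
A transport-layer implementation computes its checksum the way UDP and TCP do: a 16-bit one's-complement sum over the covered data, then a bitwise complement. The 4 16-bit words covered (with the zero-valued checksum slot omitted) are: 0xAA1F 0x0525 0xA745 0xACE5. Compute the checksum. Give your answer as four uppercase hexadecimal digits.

FC8F

One's-complement addition (fold any carry out of bit 15 back into bit 0):
  0xAA1F + 0x0525 = 0x0AF44
  0xAF44 + 0xA745 = 0x15689 → wrap carry → 0x568A
  0x568A + 0xACE5 = 0x1036F → wrap carry → 0x0370
One's-complement sum = 0x0370.
Checksum = ~0x0370 & 0xFFFF = 0xFC8F.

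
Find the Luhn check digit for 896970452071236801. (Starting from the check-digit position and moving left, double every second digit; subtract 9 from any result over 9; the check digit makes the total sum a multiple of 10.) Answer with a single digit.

Partial digits right→left: 1 0 8 6 3 2 1 7 0 2 5 4 0 7 9 6 9 8
Double every second digit counting from the check-digit position (so the 1st, 3rd, 5th, ... of the partial from the right).
  doubled (with −9 where >9): 2 7 6 2 0 1 0 9 9 → sum 36
  kept as-is: 0 6 2 7 2 4 7 6 8 → sum 42
Total = 36 + 42 = 78.
Check digit = (10 − (78 mod 10)) mod 10 = 2.

2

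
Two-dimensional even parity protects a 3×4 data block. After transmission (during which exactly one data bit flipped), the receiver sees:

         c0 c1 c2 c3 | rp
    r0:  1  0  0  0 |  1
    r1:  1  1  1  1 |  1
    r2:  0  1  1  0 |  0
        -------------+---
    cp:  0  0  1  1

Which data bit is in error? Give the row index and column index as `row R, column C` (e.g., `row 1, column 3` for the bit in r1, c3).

Recompute each row's even parity and compare to rp:
  r0: data parity 1, sent rp 1 → ok
  r1: data parity 0, sent rp 1 → mismatch
  r2: data parity 0, sent rp 0 → ok
Recompute each column's even parity and compare to cp:
  c0: data parity 0, sent cp 0 → ok
  c1: data parity 0, sent cp 0 → ok
  c2: data parity 0, sent cp 1 → mismatch
  c3: data parity 1, sent cp 1 → ok
Exactly one row (r1) and one column (c2) fail → the flipped bit is at their intersection.

row 1, column 2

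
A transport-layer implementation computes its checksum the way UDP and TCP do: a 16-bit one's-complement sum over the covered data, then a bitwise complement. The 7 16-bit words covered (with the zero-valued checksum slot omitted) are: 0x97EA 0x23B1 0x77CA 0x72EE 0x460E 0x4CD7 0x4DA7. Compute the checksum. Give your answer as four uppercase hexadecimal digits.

791E

One's-complement addition (fold any carry out of bit 15 back into bit 0):
  0x97EA + 0x23B1 = 0x0BB9B
  0xBB9B + 0x77CA = 0x13365 → wrap carry → 0x3366
  0x3366 + 0x72EE = 0x0A654
  0xA654 + 0x460E = 0x0EC62
  0xEC62 + 0x4CD7 = 0x13939 → wrap carry → 0x393A
  0x393A + 0x4DA7 = 0x086E1
One's-complement sum = 0x86E1.
Checksum = ~0x86E1 & 0xFFFF = 0x791E.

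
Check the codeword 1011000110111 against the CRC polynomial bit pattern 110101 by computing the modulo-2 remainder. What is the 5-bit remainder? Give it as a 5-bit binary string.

00000

Modulo-2 division of 1011000110111 by 110101:
  pos 0: 101100 XOR 110101 = 011001
  pos 1: 110010 XOR 110101 = 000111
  pos 4: 111110 XOR 110101 = 001011
  pos 6: 101111 XOR 110101 = 011010
  pos 7: 110101 XOR 110101 = 000000
Remainder = 00000 (zero — the frame passes the CRC check).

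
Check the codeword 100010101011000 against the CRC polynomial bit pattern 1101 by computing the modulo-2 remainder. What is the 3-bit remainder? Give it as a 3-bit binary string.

Modulo-2 division of 100010101011000 by 1101:
  pos 0: 1000 XOR 1101 = 0101
  pos 1: 1011 XOR 1101 = 0110
  pos 2: 1100 XOR 1101 = 0001
  pos 5: 1101 XOR 1101 = 0000
  pos 10: 1100 XOR 1101 = 0001
Remainder = 010 (nonzero — an error is detected).

010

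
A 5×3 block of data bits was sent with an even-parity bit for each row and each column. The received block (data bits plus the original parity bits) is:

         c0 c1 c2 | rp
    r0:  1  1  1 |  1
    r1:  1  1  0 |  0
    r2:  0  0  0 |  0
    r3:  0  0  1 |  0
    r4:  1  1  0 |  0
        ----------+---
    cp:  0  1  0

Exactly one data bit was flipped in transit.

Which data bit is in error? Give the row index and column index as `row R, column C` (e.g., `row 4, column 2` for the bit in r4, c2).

Recompute each row's even parity and compare to rp:
  r0: data parity 1, sent rp 1 → ok
  r1: data parity 0, sent rp 0 → ok
  r2: data parity 0, sent rp 0 → ok
  r3: data parity 1, sent rp 0 → mismatch
  r4: data parity 0, sent rp 0 → ok
Recompute each column's even parity and compare to cp:
  c0: data parity 1, sent cp 0 → mismatch
  c1: data parity 1, sent cp 1 → ok
  c2: data parity 0, sent cp 0 → ok
Exactly one row (r3) and one column (c0) fail → the flipped bit is at their intersection.

row 3, column 0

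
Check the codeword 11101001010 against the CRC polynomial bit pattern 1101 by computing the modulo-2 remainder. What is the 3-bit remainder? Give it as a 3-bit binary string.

010

Modulo-2 division of 11101001010 by 1101:
  pos 0: 1110 XOR 1101 = 0011
  pos 2: 1110 XOR 1101 = 0011
  pos 4: 1101 XOR 1101 = 0000
Remainder = 010 (nonzero — an error is detected).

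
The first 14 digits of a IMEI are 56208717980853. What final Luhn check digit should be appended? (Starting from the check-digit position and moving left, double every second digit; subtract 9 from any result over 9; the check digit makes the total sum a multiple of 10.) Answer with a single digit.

7

Partial digits right→left: 3 5 8 0 8 9 7 1 7 8 0 2 6 5
Double every second digit counting from the check-digit position (so the 1st, 3rd, 5th, ... of the partial from the right).
  doubled (with −9 where >9): 6 7 7 5 5 0 3 → sum 33
  kept as-is: 5 0 9 1 8 2 5 → sum 30
Total = 33 + 30 = 63.
Check digit = (10 − (63 mod 10)) mod 10 = 7.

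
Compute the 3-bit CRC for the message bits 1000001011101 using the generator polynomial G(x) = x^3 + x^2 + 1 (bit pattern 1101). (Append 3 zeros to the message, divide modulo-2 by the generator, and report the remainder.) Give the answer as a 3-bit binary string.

111

Append 3 zeros: 1000001011101000. Divide by 1101 (XOR where the leading bit is 1):
  pos 0: 1000 XOR 1101 = 0101
  pos 1: 1010 XOR 1101 = 0111
  pos 2: 1110 XOR 1101 = 0011
  pos 4: 1110 XOR 1101 = 0011
  pos 6: 1111 XOR 1101 = 0010
  pos 8: 1010 XOR 1101 = 0111
  pos 9: 1111 XOR 1101 = 0010
  pos 11: 1000 XOR 1101 = 0101
  pos 12: 1010 XOR 1101 = 0111
Remainder (last 3 bits) = 111. This is the CRC / FCS.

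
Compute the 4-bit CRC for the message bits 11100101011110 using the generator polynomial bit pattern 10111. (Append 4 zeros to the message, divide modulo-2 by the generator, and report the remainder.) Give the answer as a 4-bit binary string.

Append 4 zeros: 111001010111100000. Divide by 10111 (XOR where the leading bit is 1):
  pos 0: 11100 XOR 10111 = 01011
  pos 1: 10111 XOR 10111 = 00000
  pos 7: 10111 XOR 10111 = 00000
  pos 12: 10000 XOR 10111 = 00111
Remainder (last 4 bits) = 1110. This is the CRC / FCS.

1110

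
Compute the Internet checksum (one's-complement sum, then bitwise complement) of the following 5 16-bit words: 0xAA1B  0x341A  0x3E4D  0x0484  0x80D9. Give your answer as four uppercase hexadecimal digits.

One's-complement addition (fold any carry out of bit 15 back into bit 0):
  0xAA1B + 0x341A = 0x0DE35
  0xDE35 + 0x3E4D = 0x11C82 → wrap carry → 0x1C83
  0x1C83 + 0x0484 = 0x02107
  0x2107 + 0x80D9 = 0x0A1E0
One's-complement sum = 0xA1E0.
Checksum = ~0xA1E0 & 0xFFFF = 0x5E1F.

5E1F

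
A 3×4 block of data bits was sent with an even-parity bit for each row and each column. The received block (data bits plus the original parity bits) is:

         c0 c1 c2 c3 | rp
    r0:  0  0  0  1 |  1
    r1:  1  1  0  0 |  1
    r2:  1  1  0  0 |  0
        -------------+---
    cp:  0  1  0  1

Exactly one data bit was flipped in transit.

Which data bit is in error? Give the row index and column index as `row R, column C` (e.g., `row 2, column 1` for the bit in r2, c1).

Recompute each row's even parity and compare to rp:
  r0: data parity 1, sent rp 1 → ok
  r1: data parity 0, sent rp 1 → mismatch
  r2: data parity 0, sent rp 0 → ok
Recompute each column's even parity and compare to cp:
  c0: data parity 0, sent cp 0 → ok
  c1: data parity 0, sent cp 1 → mismatch
  c2: data parity 0, sent cp 0 → ok
  c3: data parity 1, sent cp 1 → ok
Exactly one row (r1) and one column (c1) fail → the flipped bit is at their intersection.

row 1, column 1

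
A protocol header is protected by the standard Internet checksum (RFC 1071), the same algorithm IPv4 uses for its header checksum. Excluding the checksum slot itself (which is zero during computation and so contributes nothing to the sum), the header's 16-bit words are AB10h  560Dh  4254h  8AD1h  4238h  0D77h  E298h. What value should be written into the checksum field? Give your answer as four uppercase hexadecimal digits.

One's-complement addition (fold any carry out of bit 15 back into bit 0):
  0xAB10 + 0x560D = 0x1011D → wrap carry → 0x011E
  0x011E + 0x4254 = 0x04372
  0x4372 + 0x8AD1 = 0x0CE43
  0xCE43 + 0x4238 = 0x1107B → wrap carry → 0x107C
  0x107C + 0x0D77 = 0x01DF3
  0x1DF3 + 0xE298 = 0x1008B → wrap carry → 0x008C
One's-complement sum = 0x008C.
Checksum = ~0x008C & 0xFFFF = 0xFF73.

FF73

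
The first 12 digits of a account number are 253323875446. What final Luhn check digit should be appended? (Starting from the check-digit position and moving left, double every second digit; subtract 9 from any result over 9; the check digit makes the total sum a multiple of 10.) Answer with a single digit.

7

Partial digits right→left: 6 4 4 5 7 8 3 2 3 3 5 2
Double every second digit counting from the check-digit position (so the 1st, 3rd, 5th, ... of the partial from the right).
  doubled (with −9 where >9): 3 8 5 6 6 1 → sum 29
  kept as-is: 4 5 8 2 3 2 → sum 24
Total = 29 + 24 = 53.
Check digit = (10 − (53 mod 10)) mod 10 = 7.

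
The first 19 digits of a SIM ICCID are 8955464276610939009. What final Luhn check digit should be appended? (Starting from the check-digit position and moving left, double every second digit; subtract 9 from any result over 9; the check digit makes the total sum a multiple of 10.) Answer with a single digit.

6

Partial digits right→left: 9 0 0 9 3 9 0 1 6 6 7 2 4 6 4 5 5 9 8
Double every second digit counting from the check-digit position (so the 1st, 3rd, 5th, ... of the partial from the right).
  doubled (with −9 where >9): 9 0 6 0 3 5 8 8 1 7 → sum 47
  kept as-is: 0 9 9 1 6 2 6 5 9 → sum 47
Total = 47 + 47 = 94.
Check digit = (10 − (94 mod 10)) mod 10 = 6.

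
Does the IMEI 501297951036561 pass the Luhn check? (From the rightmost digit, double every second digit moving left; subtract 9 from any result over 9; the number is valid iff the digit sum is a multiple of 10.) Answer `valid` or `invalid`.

From the right, keep odd positions and double even positions (subtract 9 from any doubled value over 9):
  doubled (positions 2,4,...): 3 3 0 1 5 4 0 → sum 16
  kept (positions 1,3,...): 1 5 3 1 9 9 1 5 → sum 34
Total = 50.
50 mod 10 = 0, so the number is valid.

valid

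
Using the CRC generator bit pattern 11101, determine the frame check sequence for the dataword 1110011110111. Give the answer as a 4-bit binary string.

Append 4 zeros: 11100111101110000. Divide by 11101 (XOR where the leading bit is 1):
  pos 0: 11100 XOR 11101 = 00001
  pos 4: 11111 XOR 11101 = 00010
  pos 7: 10011 XOR 11101 = 01110
  pos 8: 11101 XOR 11101 = 00000
Remainder (last 4 bits) = 0000. This is the CRC / FCS.

0000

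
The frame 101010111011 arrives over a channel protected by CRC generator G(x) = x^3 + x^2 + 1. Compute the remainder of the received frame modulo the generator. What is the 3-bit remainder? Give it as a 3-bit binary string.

000

Modulo-2 division of 101010111011 by 1101:
  pos 0: 1010 XOR 1101 = 0111
  pos 1: 1111 XOR 1101 = 0010
  pos 3: 1001 XOR 1101 = 0100
  pos 4: 1001 XOR 1101 = 0100
  pos 5: 1001 XOR 1101 = 0100
  pos 6: 1000 XOR 1101 = 0101
  pos 7: 1011 XOR 1101 = 0110
  pos 8: 1101 XOR 1101 = 0000
Remainder = 000 (zero — the frame passes the CRC check).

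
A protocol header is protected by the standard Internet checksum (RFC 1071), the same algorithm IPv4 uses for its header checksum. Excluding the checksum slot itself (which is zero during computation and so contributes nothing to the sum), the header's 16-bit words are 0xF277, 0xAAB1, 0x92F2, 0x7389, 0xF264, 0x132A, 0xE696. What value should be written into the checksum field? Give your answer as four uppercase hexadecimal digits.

7034

One's-complement addition (fold any carry out of bit 15 back into bit 0):
  0xF277 + 0xAAB1 = 0x19D28 → wrap carry → 0x9D29
  0x9D29 + 0x92F2 = 0x1301B → wrap carry → 0x301C
  0x301C + 0x7389 = 0x0A3A5
  0xA3A5 + 0xF264 = 0x19609 → wrap carry → 0x960A
  0x960A + 0x132A = 0x0A934
  0xA934 + 0xE696 = 0x18FCA → wrap carry → 0x8FCB
One's-complement sum = 0x8FCB.
Checksum = ~0x8FCB & 0xFFFF = 0x7034.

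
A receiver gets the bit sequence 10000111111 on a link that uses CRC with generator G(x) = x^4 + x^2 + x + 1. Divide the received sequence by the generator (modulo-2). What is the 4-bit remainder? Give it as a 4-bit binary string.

1110

Modulo-2 division of 10000111111 by 10111:
  pos 0: 10000 XOR 10111 = 00111
  pos 2: 11111 XOR 10111 = 01000
  pos 3: 10001 XOR 10111 = 00110
  pos 5: 11011 XOR 10111 = 01100
  pos 6: 11001 XOR 10111 = 01110
Remainder = 1110 (nonzero — an error is detected).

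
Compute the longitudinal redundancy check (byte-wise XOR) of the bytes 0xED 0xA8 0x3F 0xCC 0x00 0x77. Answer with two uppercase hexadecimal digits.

C1

XOR the bytes together:
  start with 0xED
  0xED ⊕ 0xA8 = 0x45
  0x45 ⊕ 0x3F = 0x7A
  0x7A ⊕ 0xCC = 0xB6
  0xB6 ⊕ 0x00 = 0xB6
  0xB6 ⊕ 0x77 = 0xC1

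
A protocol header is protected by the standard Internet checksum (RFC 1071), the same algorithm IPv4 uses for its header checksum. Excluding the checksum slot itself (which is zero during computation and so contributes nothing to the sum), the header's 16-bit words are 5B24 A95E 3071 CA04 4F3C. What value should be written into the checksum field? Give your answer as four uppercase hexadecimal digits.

B1CA

One's-complement addition (fold any carry out of bit 15 back into bit 0):
  0x5B24 + 0xA95E = 0x10482 → wrap carry → 0x0483
  0x0483 + 0x3071 = 0x034F4
  0x34F4 + 0xCA04 = 0x0FEF8
  0xFEF8 + 0x4F3C = 0x14E34 → wrap carry → 0x4E35
One's-complement sum = 0x4E35.
Checksum = ~0x4E35 & 0xFFFF = 0xB1CA.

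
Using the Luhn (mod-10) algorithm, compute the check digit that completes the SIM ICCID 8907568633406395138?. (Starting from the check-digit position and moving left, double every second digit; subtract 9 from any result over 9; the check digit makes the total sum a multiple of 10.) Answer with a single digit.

Partial digits right→left: 8 3 1 5 9 3 6 0 4 3 3 6 8 6 5 7 0 9 8
Double every second digit counting from the check-digit position (so the 1st, 3rd, 5th, ... of the partial from the right).
  doubled (with −9 where >9): 7 2 9 3 8 6 7 1 0 7 → sum 50
  kept as-is: 3 5 3 0 3 6 6 7 9 → sum 42
Total = 50 + 42 = 92.
Check digit = (10 − (92 mod 10)) mod 10 = 8.

8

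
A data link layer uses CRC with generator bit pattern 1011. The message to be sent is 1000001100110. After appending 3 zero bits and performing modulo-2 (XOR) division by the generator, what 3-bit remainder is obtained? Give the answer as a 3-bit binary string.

101

Append 3 zeros: 1000001100110000. Divide by 1011 (XOR where the leading bit is 1):
  pos 0: 1000 XOR 1011 = 0011
  pos 2: 1100 XOR 1011 = 0111
  pos 3: 1111 XOR 1011 = 0100
  pos 4: 1001 XOR 1011 = 0010
  pos 6: 1000 XOR 1011 = 0011
  pos 8: 1111 XOR 1011 = 0100
  pos 9: 1000 XOR 1011 = 0011
  pos 11: 1100 XOR 1011 = 0111
  pos 12: 1110 XOR 1011 = 0101
Remainder (last 3 bits) = 101. This is the CRC / FCS.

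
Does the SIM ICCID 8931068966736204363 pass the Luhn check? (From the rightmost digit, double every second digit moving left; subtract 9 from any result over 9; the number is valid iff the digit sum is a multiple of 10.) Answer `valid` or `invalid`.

invalid

From the right, keep odd positions and double even positions (subtract 9 from any doubled value over 9):
  doubled (positions 2,4,...): 3 8 4 6 3 9 3 2 9 → sum 47
  kept (positions 1,3,...): 3 3 0 6 7 6 8 0 3 8 → sum 44
Total = 91.
91 mod 10 = 1, so the number is invalid.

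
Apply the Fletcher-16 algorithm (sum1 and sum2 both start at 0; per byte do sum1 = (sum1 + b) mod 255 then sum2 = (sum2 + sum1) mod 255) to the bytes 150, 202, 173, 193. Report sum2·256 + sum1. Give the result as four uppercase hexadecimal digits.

Running sums (mod 255):
  after byte 0 (150): sum1=150, sum2=150
  after byte 1 (202): sum1=97, sum2=247
  after byte 2 (173): sum1=15, sum2=7
  after byte 3 (193): sum1=208, sum2=215
Checksum = sum2·256 + sum1 = 215·256 + 208 = 55248 = 0xD7D0.

D7D0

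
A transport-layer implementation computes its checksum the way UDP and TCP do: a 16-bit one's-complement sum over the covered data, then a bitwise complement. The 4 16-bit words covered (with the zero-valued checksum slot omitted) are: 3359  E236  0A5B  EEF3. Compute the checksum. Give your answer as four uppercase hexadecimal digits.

One's-complement addition (fold any carry out of bit 15 back into bit 0):
  0x3359 + 0xE236 = 0x1158F → wrap carry → 0x1590
  0x1590 + 0x0A5B = 0x01FEB
  0x1FEB + 0xEEF3 = 0x10EDE → wrap carry → 0x0EDF
One's-complement sum = 0x0EDF.
Checksum = ~0x0EDF & 0xFFFF = 0xF120.

F120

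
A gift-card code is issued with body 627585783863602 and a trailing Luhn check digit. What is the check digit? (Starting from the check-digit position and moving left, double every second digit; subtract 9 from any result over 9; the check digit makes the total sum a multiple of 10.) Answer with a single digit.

Partial digits right→left: 2 0 6 3 6 8 3 8 7 5 8 5 7 2 6
Double every second digit counting from the check-digit position (so the 1st, 3rd, 5th, ... of the partial from the right).
  doubled (with −9 where >9): 4 3 3 6 5 7 5 3 → sum 36
  kept as-is: 0 3 8 8 5 5 2 → sum 31
Total = 36 + 31 = 67.
Check digit = (10 − (67 mod 10)) mod 10 = 3.

3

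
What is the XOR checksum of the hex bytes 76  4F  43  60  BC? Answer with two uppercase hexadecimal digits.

XOR the bytes together:
  start with 0x76
  0x76 ⊕ 0x4F = 0x39
  0x39 ⊕ 0x43 = 0x7A
  0x7A ⊕ 0x60 = 0x1A
  0x1A ⊕ 0xBC = 0xA6

A6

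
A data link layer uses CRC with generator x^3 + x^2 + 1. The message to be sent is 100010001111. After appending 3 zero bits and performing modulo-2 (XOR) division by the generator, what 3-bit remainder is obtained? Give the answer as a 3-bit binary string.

Append 3 zeros: 100010001111000. Divide by 1101 (XOR where the leading bit is 1):
  pos 0: 1000 XOR 1101 = 0101
  pos 1: 1011 XOR 1101 = 0110
  pos 2: 1100 XOR 1101 = 0001
  pos 5: 1001 XOR 1101 = 0100
  pos 6: 1001 XOR 1101 = 0100
  pos 7: 1001 XOR 1101 = 0100
  pos 8: 1001 XOR 1101 = 0100
  pos 9: 1000 XOR 1101 = 0101
  pos 10: 1010 XOR 1101 = 0111
  pos 11: 1110 XOR 1101 = 0011
Remainder (last 3 bits) = 011. This is the CRC / FCS.

011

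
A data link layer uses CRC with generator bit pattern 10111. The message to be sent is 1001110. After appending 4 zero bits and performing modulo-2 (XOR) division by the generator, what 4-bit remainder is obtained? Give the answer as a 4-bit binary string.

Append 4 zeros: 10011100000. Divide by 10111 (XOR where the leading bit is 1):
  pos 0: 10011 XOR 10111 = 00100
  pos 2: 10010 XOR 10111 = 00101
  pos 4: 10100 XOR 10111 = 00011
Remainder (last 4 bits) = 1100. This is the CRC / FCS.

1100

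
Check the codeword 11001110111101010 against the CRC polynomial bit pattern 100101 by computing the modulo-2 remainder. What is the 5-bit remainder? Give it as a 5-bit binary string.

00000

Modulo-2 division of 11001110111101010 by 100101:
  pos 0: 110011 XOR 100101 = 010110
  pos 1: 101101 XOR 100101 = 001000
  pos 3: 100001 XOR 100101 = 000100
  pos 6: 100111 XOR 100101 = 000010
  pos 10: 100101 XOR 100101 = 000000
Remainder = 00000 (zero — the frame passes the CRC check).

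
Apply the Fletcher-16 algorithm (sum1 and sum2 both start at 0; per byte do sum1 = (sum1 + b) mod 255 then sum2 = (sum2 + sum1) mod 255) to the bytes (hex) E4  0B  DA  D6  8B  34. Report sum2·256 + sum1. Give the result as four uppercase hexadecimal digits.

Running sums (mod 255):
  after byte 0 (E4): sum1=228, sum2=228
  after byte 1 (0B): sum1=239, sum2=212
  after byte 2 (DA): sum1=202, sum2=159
  after byte 3 (D6): sum1=161, sum2=65
  after byte 4 (8B): sum1=45, sum2=110
  after byte 5 (34): sum1=97, sum2=207
Checksum = sum2·256 + sum1 = 207·256 + 97 = 53089 = 0xCF61.

CF61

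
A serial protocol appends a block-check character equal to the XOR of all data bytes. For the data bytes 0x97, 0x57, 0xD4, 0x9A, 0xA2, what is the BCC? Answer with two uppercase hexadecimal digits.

XOR the bytes together:
  start with 0x97
  0x97 ⊕ 0x57 = 0xC0
  0xC0 ⊕ 0xD4 = 0x14
  0x14 ⊕ 0x9A = 0x8E
  0x8E ⊕ 0xA2 = 0x2C

2C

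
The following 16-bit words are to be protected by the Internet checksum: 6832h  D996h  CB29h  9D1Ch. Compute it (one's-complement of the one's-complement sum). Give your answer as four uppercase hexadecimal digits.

55F0

One's-complement addition (fold any carry out of bit 15 back into bit 0):
  0x6832 + 0xD996 = 0x141C8 → wrap carry → 0x41C9
  0x41C9 + 0xCB29 = 0x10CF2 → wrap carry → 0x0CF3
  0x0CF3 + 0x9D1C = 0x0AA0F
One's-complement sum = 0xAA0F.
Checksum = ~0xAA0F & 0xFFFF = 0x55F0.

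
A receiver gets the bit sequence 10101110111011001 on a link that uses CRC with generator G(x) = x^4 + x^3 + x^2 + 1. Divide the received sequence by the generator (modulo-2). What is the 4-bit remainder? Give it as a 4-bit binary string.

Modulo-2 division of 10101110111011001 by 11101:
  pos 0: 10101 XOR 11101 = 01000
  pos 1: 10001 XOR 11101 = 01100
  pos 2: 11001 XOR 11101 = 00100
  pos 4: 10001 XOR 11101 = 01100
  pos 5: 11001 XOR 11101 = 00100
  pos 7: 10010 XOR 11101 = 01111
  pos 8: 11111 XOR 11101 = 00010
  pos 11: 10100 XOR 11101 = 01001
  pos 12: 10011 XOR 11101 = 01110
Remainder = 1110 (nonzero — an error is detected).

1110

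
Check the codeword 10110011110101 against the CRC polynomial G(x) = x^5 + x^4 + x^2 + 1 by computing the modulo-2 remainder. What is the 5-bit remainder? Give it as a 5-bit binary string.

10000

Modulo-2 division of 10110011110101 by 110101:
  pos 0: 101100 XOR 110101 = 011001
  pos 1: 110011 XOR 110101 = 000110
  pos 4: 110111 XOR 110101 = 000010
  pos 8: 100101 XOR 110101 = 010000
Remainder = 10000 (nonzero — an error is detected).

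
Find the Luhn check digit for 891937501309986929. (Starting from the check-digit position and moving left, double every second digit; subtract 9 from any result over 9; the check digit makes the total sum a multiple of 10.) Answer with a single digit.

2

Partial digits right→left: 9 2 9 6 8 9 9 0 3 1 0 5 7 3 9 1 9 8
Double every second digit counting from the check-digit position (so the 1st, 3rd, 5th, ... of the partial from the right).
  doubled (with −9 where >9): 9 9 7 9 6 0 5 9 9 → sum 63
  kept as-is: 2 6 9 0 1 5 3 1 8 → sum 35
Total = 63 + 35 = 98.
Check digit = (10 − (98 mod 10)) mod 10 = 2.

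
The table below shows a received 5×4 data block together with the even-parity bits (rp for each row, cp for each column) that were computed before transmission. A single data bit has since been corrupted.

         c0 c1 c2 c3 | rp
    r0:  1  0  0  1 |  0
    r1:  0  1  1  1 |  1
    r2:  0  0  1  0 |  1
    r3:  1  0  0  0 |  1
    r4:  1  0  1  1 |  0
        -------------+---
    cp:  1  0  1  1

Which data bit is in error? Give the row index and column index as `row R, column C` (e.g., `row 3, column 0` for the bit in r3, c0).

row 4, column 1

Recompute each row's even parity and compare to rp:
  r0: data parity 0, sent rp 0 → ok
  r1: data parity 1, sent rp 1 → ok
  r2: data parity 1, sent rp 1 → ok
  r3: data parity 1, sent rp 1 → ok
  r4: data parity 1, sent rp 0 → mismatch
Recompute each column's even parity and compare to cp:
  c0: data parity 1, sent cp 1 → ok
  c1: data parity 1, sent cp 0 → mismatch
  c2: data parity 1, sent cp 1 → ok
  c3: data parity 1, sent cp 1 → ok
Exactly one row (r4) and one column (c1) fail → the flipped bit is at their intersection.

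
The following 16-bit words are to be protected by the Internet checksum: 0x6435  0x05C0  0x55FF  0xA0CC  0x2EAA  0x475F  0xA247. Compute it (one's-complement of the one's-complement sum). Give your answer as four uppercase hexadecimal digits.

86ED

One's-complement addition (fold any carry out of bit 15 back into bit 0):
  0x6435 + 0x05C0 = 0x069F5
  0x69F5 + 0x55FF = 0x0BFF4
  0xBFF4 + 0xA0CC = 0x160C0 → wrap carry → 0x60C1
  0x60C1 + 0x2EAA = 0x08F6B
  0x8F6B + 0x475F = 0x0D6CA
  0xD6CA + 0xA247 = 0x17911 → wrap carry → 0x7912
One's-complement sum = 0x7912.
Checksum = ~0x7912 & 0xFFFF = 0x86ED.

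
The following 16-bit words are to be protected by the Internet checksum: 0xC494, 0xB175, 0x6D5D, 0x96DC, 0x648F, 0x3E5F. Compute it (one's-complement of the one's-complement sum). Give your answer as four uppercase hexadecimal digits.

One's-complement addition (fold any carry out of bit 15 back into bit 0):
  0xC494 + 0xB175 = 0x17609 → wrap carry → 0x760A
  0x760A + 0x6D5D = 0x0E367
  0xE367 + 0x96DC = 0x17A43 → wrap carry → 0x7A44
  0x7A44 + 0x648F = 0x0DED3
  0xDED3 + 0x3E5F = 0x11D32 → wrap carry → 0x1D33
One's-complement sum = 0x1D33.
Checksum = ~0x1D33 & 0xFFFF = 0xE2CC.

E2CC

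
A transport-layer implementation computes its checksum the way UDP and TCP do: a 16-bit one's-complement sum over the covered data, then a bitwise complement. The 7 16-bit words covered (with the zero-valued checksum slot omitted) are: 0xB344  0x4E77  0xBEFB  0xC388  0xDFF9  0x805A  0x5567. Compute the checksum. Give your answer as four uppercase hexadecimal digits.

C603

One's-complement addition (fold any carry out of bit 15 back into bit 0):
  0xB344 + 0x4E77 = 0x101BB → wrap carry → 0x01BC
  0x01BC + 0xBEFB = 0x0C0B7
  0xC0B7 + 0xC388 = 0x1843F → wrap carry → 0x8440
  0x8440 + 0xDFF9 = 0x16439 → wrap carry → 0x643A
  0x643A + 0x805A = 0x0E494
  0xE494 + 0x5567 = 0x139FB → wrap carry → 0x39FC
One's-complement sum = 0x39FC.
Checksum = ~0x39FC & 0xFFFF = 0xC603.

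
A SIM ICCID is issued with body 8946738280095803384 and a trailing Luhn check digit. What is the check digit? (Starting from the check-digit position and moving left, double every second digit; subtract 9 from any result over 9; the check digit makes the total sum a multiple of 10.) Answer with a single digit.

3

Partial digits right→left: 4 8 3 3 0 8 5 9 0 0 8 2 8 3 7 6 4 9 8
Double every second digit counting from the check-digit position (so the 1st, 3rd, 5th, ... of the partial from the right).
  doubled (with −9 where >9): 8 6 0 1 0 7 7 5 8 7 → sum 49
  kept as-is: 8 3 8 9 0 2 3 6 9 → sum 48
Total = 49 + 48 = 97.
Check digit = (10 − (97 mod 10)) mod 10 = 3.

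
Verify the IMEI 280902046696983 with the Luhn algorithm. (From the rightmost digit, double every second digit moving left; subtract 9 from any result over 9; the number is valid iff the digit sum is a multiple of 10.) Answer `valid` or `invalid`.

valid

From the right, keep odd positions and double even positions (subtract 9 from any doubled value over 9):
  doubled (positions 2,4,...): 7 3 3 8 4 9 7 → sum 41
  kept (positions 1,3,...): 3 9 9 6 0 0 0 2 → sum 29
Total = 70.
70 mod 10 = 0, so the number is valid.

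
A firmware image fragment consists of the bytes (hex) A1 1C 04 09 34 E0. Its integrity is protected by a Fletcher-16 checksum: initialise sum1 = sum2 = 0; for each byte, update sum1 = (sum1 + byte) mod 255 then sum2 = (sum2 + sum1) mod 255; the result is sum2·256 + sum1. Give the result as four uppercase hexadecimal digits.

CADF

Running sums (mod 255):
  after byte 0 (A1): sum1=161, sum2=161
  after byte 1 (1C): sum1=189, sum2=95
  after byte 2 (04): sum1=193, sum2=33
  after byte 3 (09): sum1=202, sum2=235
  after byte 4 (34): sum1=254, sum2=234
  after byte 5 (E0): sum1=223, sum2=202
Checksum = sum2·256 + sum1 = 202·256 + 223 = 51935 = 0xCADF.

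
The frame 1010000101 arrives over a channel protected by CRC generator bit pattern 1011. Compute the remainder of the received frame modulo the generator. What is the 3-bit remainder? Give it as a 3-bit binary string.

000

Modulo-2 division of 1010000101 by 1011:
  pos 0: 1010 XOR 1011 = 0001
  pos 3: 1000 XOR 1011 = 0011
  pos 5: 1110 XOR 1011 = 0101
  pos 6: 1011 XOR 1011 = 0000
Remainder = 000 (zero — the frame passes the CRC check).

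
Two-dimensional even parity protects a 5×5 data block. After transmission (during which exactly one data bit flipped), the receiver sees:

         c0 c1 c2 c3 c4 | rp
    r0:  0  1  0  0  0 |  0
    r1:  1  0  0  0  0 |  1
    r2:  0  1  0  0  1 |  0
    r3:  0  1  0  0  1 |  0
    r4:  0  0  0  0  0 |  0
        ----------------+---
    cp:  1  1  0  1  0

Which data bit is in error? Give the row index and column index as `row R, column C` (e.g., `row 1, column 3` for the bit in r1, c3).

Recompute each row's even parity and compare to rp:
  r0: data parity 1, sent rp 0 → mismatch
  r1: data parity 1, sent rp 1 → ok
  r2: data parity 0, sent rp 0 → ok
  r3: data parity 0, sent rp 0 → ok
  r4: data parity 0, sent rp 0 → ok
Recompute each column's even parity and compare to cp:
  c0: data parity 1, sent cp 1 → ok
  c1: data parity 1, sent cp 1 → ok
  c2: data parity 0, sent cp 0 → ok
  c3: data parity 0, sent cp 1 → mismatch
  c4: data parity 0, sent cp 0 → ok
Exactly one row (r0) and one column (c3) fail → the flipped bit is at their intersection.

row 0, column 3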